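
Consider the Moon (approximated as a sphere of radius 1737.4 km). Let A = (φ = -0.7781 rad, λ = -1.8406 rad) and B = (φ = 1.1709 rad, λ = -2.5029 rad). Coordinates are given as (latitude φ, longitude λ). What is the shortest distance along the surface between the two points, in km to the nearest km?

3497 km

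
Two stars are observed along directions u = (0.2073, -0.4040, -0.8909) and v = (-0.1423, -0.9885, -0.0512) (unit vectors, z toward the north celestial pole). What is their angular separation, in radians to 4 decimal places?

1.1423 rad

u·v = 0.4155; |u| = 0.9999, |v| = 1.0000.
cos θ = (u·v)/(|u||v|) = 0.4155, so θ = 1.1423 rad.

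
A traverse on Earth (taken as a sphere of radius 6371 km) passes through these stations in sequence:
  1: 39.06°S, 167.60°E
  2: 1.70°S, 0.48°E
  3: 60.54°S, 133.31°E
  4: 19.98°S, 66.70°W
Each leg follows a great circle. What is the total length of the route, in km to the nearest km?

38182 km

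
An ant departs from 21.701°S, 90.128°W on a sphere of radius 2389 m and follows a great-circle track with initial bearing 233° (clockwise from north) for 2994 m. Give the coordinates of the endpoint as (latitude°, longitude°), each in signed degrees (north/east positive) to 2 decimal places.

-40.29°, -174.21°

Angular distance δ = d/R = 2994/2389 = 1.25324 rad; initial bearing θ = 4.0666 rad.
sin φ₂ = sin φ₁ cos δ + cos φ₁ sin δ cos θ = (-0.3698)(0.3122) + (0.9291)(0.9500)(-0.6018) = -0.6467, so φ₂ = -40.29°.
Δλ = atan2(sin θ sin δ cos φ₁, cos δ − sin φ₁ sin φ₂) = atan2(-0.7049, 0.0731) = -84.077°.
λ₂ = -90.128° − 84.077° = -174.21°.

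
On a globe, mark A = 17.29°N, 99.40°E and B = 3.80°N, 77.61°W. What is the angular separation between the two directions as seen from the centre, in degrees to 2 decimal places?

158.70°

Let φ₁ = 0.3018 rad, φ₂ = 0.0663 rad, and Δλ = -3.0894 rad.
Haversine: a = sin²(Δφ/2) + cos φ₁ cos φ₂ sin²(Δλ/2) = 0.0138 + (0.9548)(0.9978)(0.9993) = 0.96586.
Central angle c = 2·arcsin(√a) = 2.76992 rad.
So the angular separation is 158.70°.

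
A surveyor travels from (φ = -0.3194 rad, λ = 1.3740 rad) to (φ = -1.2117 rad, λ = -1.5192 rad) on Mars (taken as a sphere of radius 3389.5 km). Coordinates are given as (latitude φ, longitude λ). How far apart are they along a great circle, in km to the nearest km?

5424 km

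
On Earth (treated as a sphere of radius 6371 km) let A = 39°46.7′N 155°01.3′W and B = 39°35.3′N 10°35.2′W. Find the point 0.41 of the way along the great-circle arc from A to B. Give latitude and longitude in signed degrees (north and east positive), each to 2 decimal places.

68.19°, -105.95°

The central angle between A and B is δ = 1.6449 rad.
With f = 0.41, the slerp weights are sin((1−f)δ)/sin δ = 0.8274 and sin(fδ)/sin δ = 0.6262.
Weighted sum of the unit vectors: (0.8274)·(-0.6966,-0.3245,0.6398) + (0.6262)·(0.7575,-0.1416,0.6373) = (-0.1021, -0.3572, 0.9284).
Converting back: φ = atan2(z, √(x²+y²)) = 68.19°, λ = atan2(y, x) = -105.95°.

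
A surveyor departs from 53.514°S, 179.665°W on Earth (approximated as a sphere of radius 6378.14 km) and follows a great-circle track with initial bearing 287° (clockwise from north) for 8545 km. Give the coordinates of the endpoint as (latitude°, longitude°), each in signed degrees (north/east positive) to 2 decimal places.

-0.85°, 111.74°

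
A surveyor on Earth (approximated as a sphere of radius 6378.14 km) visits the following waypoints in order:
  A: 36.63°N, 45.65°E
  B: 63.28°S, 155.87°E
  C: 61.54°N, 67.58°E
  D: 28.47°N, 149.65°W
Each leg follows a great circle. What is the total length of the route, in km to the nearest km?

Leg A→B: central angle 2.2885 rad, distance 14596.3 km.
Leg B→C: central angle 2.4637 rad, distance 15713.6 km.
Leg C→D: central angle 1.4851 rad, distance 9472.5 km.
Total: 14596.3 + 15713.6 + 9472.5 ≈ 39782 km.

39782 km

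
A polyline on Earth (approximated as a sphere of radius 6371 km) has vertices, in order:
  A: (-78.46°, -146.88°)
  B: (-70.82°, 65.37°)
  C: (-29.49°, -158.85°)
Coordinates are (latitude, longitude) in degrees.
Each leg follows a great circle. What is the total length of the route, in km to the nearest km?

Leg A→B: central angle 0.5160 rad, distance 3287.3 km.
Leg B→C: central angle 1.3078 rad, distance 8331.8 km.
Total: 3287.3 + 8331.8 ≈ 11619 km.

11619 km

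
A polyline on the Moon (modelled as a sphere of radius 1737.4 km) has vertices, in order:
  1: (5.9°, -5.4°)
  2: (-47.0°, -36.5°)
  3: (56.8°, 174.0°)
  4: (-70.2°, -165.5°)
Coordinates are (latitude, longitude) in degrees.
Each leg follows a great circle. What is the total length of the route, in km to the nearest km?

10507 km

Leg 1→2: central angle 1.0406 rad, distance 1807.9 km.
Leg 2→3: central angle 2.7755 rad, distance 4822.2 km.
Leg 3→4: central angle 2.2314 rad, distance 3876.8 km.
Total: 1807.9 + 4822.2 + 3876.8 ≈ 10507 km.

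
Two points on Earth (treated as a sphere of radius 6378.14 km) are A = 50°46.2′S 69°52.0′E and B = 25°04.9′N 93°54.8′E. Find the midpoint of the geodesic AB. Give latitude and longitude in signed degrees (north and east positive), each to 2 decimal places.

The central angle between A and B is δ = 1.3748 rad.
With f = 0.5, the slerp weights are sin((1−f)δ)/sin δ = 0.6469 and sin(fδ)/sin δ = 0.6469.
Weighted sum of the unit vectors: (0.6469)·(0.2177,0.5938,-0.7746) + (0.6469)·(-0.0618,0.9036,0.4239) = (0.1008, 0.9687, -0.2269).
Converting back: φ = atan2(z, √(x²+y²)) = -13.11°, λ = atan2(y, x) = 84.06°.

-13.11°, 84.06°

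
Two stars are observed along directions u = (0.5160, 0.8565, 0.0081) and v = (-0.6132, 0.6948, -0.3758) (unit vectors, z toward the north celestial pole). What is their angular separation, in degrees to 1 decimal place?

u·v = 0.2756; |u| = 1.0000, |v| = 1.0000.
cos θ = (u·v)/(|u||v|) = 0.2757, so θ = 74.0°.

74.0°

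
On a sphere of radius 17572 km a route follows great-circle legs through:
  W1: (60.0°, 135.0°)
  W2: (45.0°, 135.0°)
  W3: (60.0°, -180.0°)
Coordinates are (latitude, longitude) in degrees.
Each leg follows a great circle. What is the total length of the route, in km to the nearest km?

Leg W1→W2: central angle 0.2618 rad, distance 4600.3 km.
Leg W2→W3: central angle 0.5309 rad, distance 9328.3 km.
Total: 4600.3 + 9328.3 ≈ 13929 km.

13929 km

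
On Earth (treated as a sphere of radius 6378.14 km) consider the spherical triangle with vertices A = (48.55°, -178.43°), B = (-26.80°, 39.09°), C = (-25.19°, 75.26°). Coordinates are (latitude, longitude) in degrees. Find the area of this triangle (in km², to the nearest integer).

34857528 km²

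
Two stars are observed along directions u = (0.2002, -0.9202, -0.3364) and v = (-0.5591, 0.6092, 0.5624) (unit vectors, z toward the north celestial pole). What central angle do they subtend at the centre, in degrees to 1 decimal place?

u·v = -0.8617; |u| = 1.0000, |v| = 1.0000.
cos θ = (u·v)/(|u||v|) = -0.8617, so θ = 149.5°.

149.5°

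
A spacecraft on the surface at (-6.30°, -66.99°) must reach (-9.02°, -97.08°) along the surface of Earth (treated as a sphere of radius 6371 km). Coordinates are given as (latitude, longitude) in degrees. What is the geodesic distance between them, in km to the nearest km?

In radians: φ₁ = -0.1100, φ₂ = -0.1574, Δλ = -30.090° = -0.5252 rad.
cos c = sin φ₁ sin φ₂ + cos φ₁ cos φ₂ cos Δλ = (-0.1097)(-0.1568) + (0.9940)(0.9876)(0.8652) = 0.86658,
so c = arccos(0.86658) = 0.52248 rad.
Distance = R·c = 6371 × 0.5225 ≈ 3329 km.

3329 km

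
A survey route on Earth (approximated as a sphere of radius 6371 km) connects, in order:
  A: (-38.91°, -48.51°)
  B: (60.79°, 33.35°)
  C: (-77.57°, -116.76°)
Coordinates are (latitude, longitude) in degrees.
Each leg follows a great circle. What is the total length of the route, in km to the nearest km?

Leg A→B: central angle 2.0880 rad, distance 13302.7 km.
Leg B→C: central angle 2.8037 rad, distance 17862.2 km.
Total: 13302.7 + 17862.2 ≈ 31165 km.

31165 km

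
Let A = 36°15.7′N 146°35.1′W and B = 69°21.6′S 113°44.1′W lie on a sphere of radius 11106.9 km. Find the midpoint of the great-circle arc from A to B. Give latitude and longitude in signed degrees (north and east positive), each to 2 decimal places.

-17.11°, -136.75°

The central angle between A and B is δ = 1.8910 rad.
With f = 0.5, the slerp weights are sin((1−f)δ)/sin δ = 0.8542 and sin(fδ)/sin δ = 0.8542.
Weighted sum of the unit vectors: (0.8542)·(-0.6730,-0.4440,0.5915) + (0.8542)·(-0.1419,-0.3227,-0.9358) = (-0.6961, -0.6549, -0.2941).
Converting back: φ = atan2(z, √(x²+y²)) = -17.11°, λ = atan2(y, x) = -136.75°.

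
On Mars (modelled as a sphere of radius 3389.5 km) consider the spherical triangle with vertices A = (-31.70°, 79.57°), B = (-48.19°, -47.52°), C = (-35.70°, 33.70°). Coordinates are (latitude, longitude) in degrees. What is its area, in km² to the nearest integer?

3740373 km²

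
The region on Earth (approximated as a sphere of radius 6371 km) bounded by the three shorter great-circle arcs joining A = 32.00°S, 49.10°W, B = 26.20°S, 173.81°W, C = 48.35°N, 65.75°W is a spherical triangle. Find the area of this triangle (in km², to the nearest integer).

89079612 km²

Side lengths (central angles): a = 2.1115, b = 1.4263, c = 1.7715 rad; semiperimeter s = 2.6546.
By l'Huilier's theorem, tan(E/4) = √[tan(s/2) tan((s−a)/2) tan((s−b)/2) tan((s−c)/2)], giving spherical excess E = 2.1946 rad.
Area = E·R² = 2.1946 × (6371)² ≈ 89079612 km².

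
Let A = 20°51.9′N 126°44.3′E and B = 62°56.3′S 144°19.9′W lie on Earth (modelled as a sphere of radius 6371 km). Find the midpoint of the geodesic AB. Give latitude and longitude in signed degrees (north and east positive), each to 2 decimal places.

Central angle δ = 1.8852 rad. Interpolating on the sphere with fraction f = 0.5:
P = [sin((1−f)δ)·A + sin(fδ)·B] / sin δ = 0.8508·A + 0.8508·B in Cartesian coordinates,
giving P = (-0.7900, 0.4114, -0.4546), i.e. latitude -27.04°, longitude 152.49°.

-27.04°, 152.49°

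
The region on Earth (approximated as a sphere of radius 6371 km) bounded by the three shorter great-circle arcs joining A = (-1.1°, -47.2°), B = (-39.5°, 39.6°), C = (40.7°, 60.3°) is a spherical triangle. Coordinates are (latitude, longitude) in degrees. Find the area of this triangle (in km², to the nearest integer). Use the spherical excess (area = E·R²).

64221936 km²

Side lengths (central angles): a = 1.4380, b = 1.8136, c = 1.5155 rad; semiperimeter s = 2.3835.
By l'Huilier's theorem, tan(E/4) = √[tan(s/2) tan((s−a)/2) tan((s−b)/2) tan((s−c)/2)], giving spherical excess E = 1.5822 rad.
Area = E·R² = 1.5822 × (6371)² ≈ 64221936 km².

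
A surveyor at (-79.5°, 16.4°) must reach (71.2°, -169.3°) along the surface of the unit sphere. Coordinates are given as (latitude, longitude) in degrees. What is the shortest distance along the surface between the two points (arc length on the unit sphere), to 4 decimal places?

With latitudes φ₁ = -79.500°, φ₂ = 71.200° and longitude difference Δλ = 174.300°:
cos c = sin φ₁ sin φ₂ + cos φ₁ cos φ₂ cos Δλ = (-0.9833)(0.9466) + (0.1822)(0.3223)(-0.9951) = -0.98924,
so c = arccos(-0.98924) = 2.99473 rad.
On the unit sphere the arc length equals the central angle: 2.9947.

2.9947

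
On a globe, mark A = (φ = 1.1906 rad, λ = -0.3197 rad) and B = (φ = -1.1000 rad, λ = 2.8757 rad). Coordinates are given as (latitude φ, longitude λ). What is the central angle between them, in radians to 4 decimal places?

3.0483 rad

In radians: φ₁ = 1.1906, φ₂ = -1.1000, Δλ = -176.917° = -3.0878 rad.
cos c = sin φ₁ sin φ₂ + cos φ₁ cos φ₂ cos Δλ = (0.9286)(-0.8912) + (0.3711)(0.4536)(-0.9986) = -0.99566,
so c = arccos(-0.99566) = 3.04834 rad.
So the angular separation is 3.0483 rad.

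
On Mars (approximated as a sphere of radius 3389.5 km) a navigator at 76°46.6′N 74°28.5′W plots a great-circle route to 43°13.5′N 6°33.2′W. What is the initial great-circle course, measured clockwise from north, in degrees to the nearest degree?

99°

Δλ = 67.922° = 1.1855 rad.
y = sin Δλ · cos φ₂ = (0.9267)(0.7287) = 0.6752
x = cos φ₁ sin φ₂ − sin φ₁ cos φ₂ cos Δλ = (0.2287)(0.6849) − (0.9735)(0.7287)(0.3759) = -0.1100
θ = atan2(y, x) = 99.25°, so the bearing is 99°.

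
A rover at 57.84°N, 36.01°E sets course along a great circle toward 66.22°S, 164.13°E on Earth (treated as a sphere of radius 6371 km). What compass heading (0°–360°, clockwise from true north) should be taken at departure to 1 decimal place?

131.1°

With φ₁ = 1.0095, φ₂ = -1.1558, Δλ = 2.2361 rad, the forward-azimuth formula gives
θ = atan2( sin Δλ cos φ₂ , cos φ₁ sin φ₂ − sin φ₁ cos φ₂ cos Δλ ) = atan2(0.3172, -0.2764) = 131.06°.
So the initial bearing is 131.1°.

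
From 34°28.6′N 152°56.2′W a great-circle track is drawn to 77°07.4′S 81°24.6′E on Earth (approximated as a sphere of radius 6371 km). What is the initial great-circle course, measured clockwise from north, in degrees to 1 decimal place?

193.9°

With φ₁ = 0.6017, φ₂ = -1.3461, Δλ = -2.1931 rad, the forward-azimuth formula gives
θ = atan2( sin Δλ cos φ₂ , cos φ₁ sin φ₂ − sin φ₁ cos φ₂ cos Δλ ) = atan2(-0.1811, -0.7301) = -166.07°.
Adding 360° brings this into [0°, 360°): 193.9°.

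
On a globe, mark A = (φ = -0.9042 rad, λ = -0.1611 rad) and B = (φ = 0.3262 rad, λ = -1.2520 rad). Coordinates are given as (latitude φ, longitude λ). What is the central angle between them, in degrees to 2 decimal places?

88.94°

Let φ₁ = -0.9042 rad, φ₂ = 0.3262 rad, and Δλ = -1.0909 rad.
Haversine: a = sin²(Δφ/2) + cos φ₁ cos φ₂ sin²(Δλ/2) = 0.3331 + (0.6183)(0.9473)(0.2692) = 0.49072.
Central angle c = 2·arcsin(√a) = 1.55223 rad.
So the angular separation is 88.94°.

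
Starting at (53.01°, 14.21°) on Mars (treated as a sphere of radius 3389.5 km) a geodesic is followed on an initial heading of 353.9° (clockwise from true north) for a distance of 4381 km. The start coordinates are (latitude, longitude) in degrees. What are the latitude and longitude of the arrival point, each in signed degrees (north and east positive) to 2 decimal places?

52.62°, -156.10°

Angular distance δ = d/R = 4381/3389.5 = 1.29252 rad; initial bearing θ = 6.1767 rad.
sin φ₂ = sin φ₁ cos δ + cos φ₁ sin δ cos θ = (0.7987)(0.2747) + (0.6017)(0.9615)(0.9943) = 0.7947, so φ₂ = 52.62°.
Δλ = atan2(sin θ sin δ cos φ₁, cos δ − sin φ₁ sin φ₂) = atan2(-0.0615, -0.3600) = -170.310°.
λ₂ = 14.210° − 170.310° = -156.10°.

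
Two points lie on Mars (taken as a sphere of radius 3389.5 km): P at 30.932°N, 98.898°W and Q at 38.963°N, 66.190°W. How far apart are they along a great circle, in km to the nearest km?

1646 km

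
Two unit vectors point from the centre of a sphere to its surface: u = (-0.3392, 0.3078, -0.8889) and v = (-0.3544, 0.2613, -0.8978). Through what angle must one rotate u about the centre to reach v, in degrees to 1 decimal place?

2.8°

u·v = 0.9987; |u| = 1.0000, |v| = 1.0000.
cos θ = (u·v)/(|u||v|) = 0.9988, so θ = 2.8°.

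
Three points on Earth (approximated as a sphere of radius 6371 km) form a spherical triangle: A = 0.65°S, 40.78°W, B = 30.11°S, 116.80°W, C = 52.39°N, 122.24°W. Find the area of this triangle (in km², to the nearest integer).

Side lengths (central angles): a = 1.4423, b = 1.4891, c = 1.3545 rad; semiperimeter s = 2.1429.
By l'Huilier's theorem, tan(E/4) = √[tan(s/2) tan((s−a)/2) tan((s−b)/2) tan((s−c)/2)], giving spherical excess E = 1.1929 rad.
Area = E·R² = 1.1929 × (6371)² ≈ 48419863 km².

48419863 km²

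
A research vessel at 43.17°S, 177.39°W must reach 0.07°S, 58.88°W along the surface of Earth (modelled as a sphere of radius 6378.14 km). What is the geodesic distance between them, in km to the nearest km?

12281 km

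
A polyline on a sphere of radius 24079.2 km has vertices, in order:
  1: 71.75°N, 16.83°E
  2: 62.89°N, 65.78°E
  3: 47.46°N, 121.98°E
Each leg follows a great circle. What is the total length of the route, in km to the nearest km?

22814 km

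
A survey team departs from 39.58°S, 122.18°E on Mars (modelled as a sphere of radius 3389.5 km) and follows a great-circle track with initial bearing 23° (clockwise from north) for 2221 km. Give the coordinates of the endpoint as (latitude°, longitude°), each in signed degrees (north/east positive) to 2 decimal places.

-4.18°, 135.99°

Angular distance δ = d/R = 2221/3389.5 = 0.65526 rad; initial bearing θ = 0.4014 rad.
sin φ₂ = sin φ₁ cos δ + cos φ₁ sin δ cos θ = (-0.6372)(0.7929) + (0.7707)(0.6094)(0.9205) = -0.0729, so φ₂ = -4.18°.
Δλ = atan2(sin θ sin δ cos φ₁, cos δ − sin φ₁ sin φ₂) = atan2(0.1835, 0.7465) = 13.812°.
λ₂ = 122.180° + 13.812° = 135.99°.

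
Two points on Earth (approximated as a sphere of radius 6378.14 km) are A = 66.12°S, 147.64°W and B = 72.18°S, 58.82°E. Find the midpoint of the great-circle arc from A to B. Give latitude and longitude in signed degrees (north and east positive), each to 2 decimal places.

Central angle δ = 0.7081 rad. Interpolating on the sphere with fraction f = 0.5:
P = [sin((1−f)δ)·A + sin(fδ)·B] / sin δ = 0.5331·A + 0.5331·B in Cartesian coordinates,
giving P = (-0.0978, 0.0241, -0.9949), i.e. latitude -84.22°, longitude 166.18°.

-84.22°, 166.18°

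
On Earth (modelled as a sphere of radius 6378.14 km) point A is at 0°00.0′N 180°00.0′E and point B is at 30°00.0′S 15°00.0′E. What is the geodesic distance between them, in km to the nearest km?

16339 km

In radians: φ₁ = 0.0000, φ₂ = -0.5236, Δλ = -165.000° = -2.8798 rad.
cos c = sin φ₁ sin φ₂ + cos φ₁ cos φ₂ cos Δλ = (0.0000)(-0.5000) + (1.0000)(0.8660)(-0.9659) = -0.83652,
so c = arccos(-0.83652) = 2.56169 rad.
Distance = R·c = 6378.14 × 2.5617 ≈ 16339 km.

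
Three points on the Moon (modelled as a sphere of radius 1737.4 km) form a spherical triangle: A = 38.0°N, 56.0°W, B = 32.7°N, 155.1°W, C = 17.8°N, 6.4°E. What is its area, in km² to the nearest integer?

2003727 km²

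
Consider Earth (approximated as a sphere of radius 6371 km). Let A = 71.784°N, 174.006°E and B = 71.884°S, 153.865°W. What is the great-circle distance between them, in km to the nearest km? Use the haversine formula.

16138 km

With latitudes φ₁ = 71.784°, φ₂ = -71.884° and longitude difference Δλ = 32.129°:
Haversine: a = sin²(Δφ/2) + cos φ₁ cos φ₂ sin²(Δλ/2) = 0.9028 + (0.3126)(0.3109)(0.0766) = 0.91024.
Central angle c = 2·arcsin(√a) = 2.53305 rad.
Distance = R·c = 6371 × 2.5331 ≈ 16138 km.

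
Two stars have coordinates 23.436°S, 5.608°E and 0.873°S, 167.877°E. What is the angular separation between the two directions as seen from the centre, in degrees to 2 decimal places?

150.20°

With latitudes φ₁ = -23.436°, φ₂ = -0.873° and longitude difference Δλ = 162.269°:
Haversine: a = sin²(Δφ/2) + cos φ₁ cos φ₂ sin²(Δλ/2) = 0.0383 + (0.9175)(0.9999)(0.9762) = 0.93388.
Central angle c = 2·arcsin(√a) = 2.62147 rad.
So the angular separation is 150.20°.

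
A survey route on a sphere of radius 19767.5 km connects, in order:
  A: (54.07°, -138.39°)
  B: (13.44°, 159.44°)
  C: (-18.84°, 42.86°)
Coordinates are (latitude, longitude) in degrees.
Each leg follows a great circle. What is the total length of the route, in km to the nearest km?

62825 km

Leg A→B: central angle 1.0988 rad, distance 21720.9 km.
Leg B→C: central angle 2.0794 rad, distance 41104.0 km.
Total: 21720.9 + 41104.0 ≈ 62825 km.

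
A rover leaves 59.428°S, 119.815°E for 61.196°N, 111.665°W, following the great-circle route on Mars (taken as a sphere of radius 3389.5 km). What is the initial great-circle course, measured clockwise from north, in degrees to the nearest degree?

Δλ = 128.520° = 2.2431 rad.
y = sin Δλ · cos φ₂ = (0.7824)(0.4818) = 0.3770
x = cos φ₁ sin φ₂ − sin φ₁ cos φ₂ cos Δλ = (0.5086)(0.8763) − (-0.8610)(0.4818)(-0.6228) = 0.1873
θ = atan2(y, x) = 63.57°, so the bearing is 64°.

64°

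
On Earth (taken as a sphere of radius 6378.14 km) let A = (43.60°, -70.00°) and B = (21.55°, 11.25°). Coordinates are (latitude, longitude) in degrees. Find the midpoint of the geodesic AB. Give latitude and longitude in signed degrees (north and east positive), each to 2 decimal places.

The central angle between A and B is δ = 1.2071 rad.
With f = 0.5, the slerp weights are sin((1−f)δ)/sin δ = 0.6073 and sin(fδ)/sin δ = 0.6073.
Weighted sum of the unit vectors: (0.6073)·(0.2477,-0.6805,0.6896) + (0.6073)·(0.9122,0.1815,0.3673) = (0.7044, -0.3031, 0.6419).
Converting back: φ = atan2(z, √(x²+y²)) = 39.93°, λ = atan2(y, x) = -23.28°.

39.93°, -23.28°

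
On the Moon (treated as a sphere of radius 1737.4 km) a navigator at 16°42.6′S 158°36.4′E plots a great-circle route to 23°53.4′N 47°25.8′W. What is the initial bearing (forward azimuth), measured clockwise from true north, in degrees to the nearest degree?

Δλ = 153.963° = 2.6872 rad.
y = sin Δλ · cos φ₂ = (0.4389)(0.9143) = 0.4013
x = cos φ₁ sin φ₂ − sin φ₁ cos φ₂ cos Δλ = (0.9578)(0.4050) − (-0.2875)(0.9143)(-0.8985) = 0.1517
θ = atan2(y, x) = 69.30°, so the bearing is 69°.

69°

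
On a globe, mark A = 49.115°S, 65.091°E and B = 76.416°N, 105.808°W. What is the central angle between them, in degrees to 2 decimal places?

In radians: φ₁ = -0.8572, φ₂ = 1.3337, Δλ = -170.899° = -2.9828 rad.
cos c = sin φ₁ sin φ₂ + cos φ₁ cos φ₂ cos Δλ = (-0.7560)(0.9720) + (0.6545)(0.2349)(-0.9874) = -0.88667,
so c = arccos(-0.88667) = 2.66090 rad.
So the angular separation is 152.46°.

152.46°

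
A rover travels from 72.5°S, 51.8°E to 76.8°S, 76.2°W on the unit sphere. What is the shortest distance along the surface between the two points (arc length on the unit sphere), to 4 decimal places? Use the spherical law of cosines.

In radians: φ₁ = -1.2654, φ₂ = -1.3404, Δλ = -128.000° = -2.2340 rad.
cos c = sin φ₁ sin φ₂ + cos φ₁ cos φ₂ cos Δλ = (-0.9537)(-0.9736) + (0.3007)(0.2284)(-0.6157) = 0.88624,
so c = arccos(0.88624) = 0.48162 rad.
On the unit sphere the arc length equals the central angle: 0.4816.

0.4816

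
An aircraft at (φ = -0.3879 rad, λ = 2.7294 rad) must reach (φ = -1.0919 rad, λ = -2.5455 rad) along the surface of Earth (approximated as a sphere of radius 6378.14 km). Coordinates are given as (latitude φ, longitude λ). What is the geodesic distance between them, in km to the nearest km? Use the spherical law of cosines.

6203 km

With latitudes φ₁ = -22.225°, φ₂ = -62.561° and longitude difference Δλ = 57.770°:
cos c = sin φ₁ sin φ₂ + cos φ₁ cos φ₂ cos Δλ = (-0.3782)(-0.8875) + (0.9257)(0.4608)(0.5333) = 0.56319,
so c = arccos(0.56319) = 0.97256 rad.
Distance = R·c = 6378.14 × 0.9726 ≈ 6203 km.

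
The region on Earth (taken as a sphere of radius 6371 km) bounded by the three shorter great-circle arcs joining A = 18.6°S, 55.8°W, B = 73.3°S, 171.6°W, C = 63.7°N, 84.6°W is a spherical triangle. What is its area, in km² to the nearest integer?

Side lengths (central angles): a = 2.5906, b = 1.4887, c = 1.3827 rad; semiperimeter s = 2.7310.
By l'Huilier's theorem, tan(E/4) = √[tan(s/2) tan((s−a)/2) tan((s−b)/2) tan((s−c)/2)], giving spherical excess E = 1.6560 rad.
Area = E·R² = 1.6560 × (6371)² ≈ 67217126 km².

67217126 km²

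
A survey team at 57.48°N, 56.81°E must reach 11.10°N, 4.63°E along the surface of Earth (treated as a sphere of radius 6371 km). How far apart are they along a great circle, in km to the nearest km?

6776 km

In radians: φ₁ = 1.0032, φ₂ = 0.1937, Δλ = -52.180° = -0.9107 rad.
Haversine: a = sin²(Δφ/2) + cos φ₁ cos φ₂ sin²(Δλ/2) = 0.1551 + (0.5376)(0.9813)(0.1934) = 0.25709.
Central angle c = 2·arcsin(√a) = 1.06350 rad.
Distance = R·c = 6371 × 1.0635 ≈ 6776 km.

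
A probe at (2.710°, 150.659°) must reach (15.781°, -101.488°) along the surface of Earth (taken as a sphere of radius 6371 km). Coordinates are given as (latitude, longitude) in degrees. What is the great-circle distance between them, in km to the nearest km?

11828 km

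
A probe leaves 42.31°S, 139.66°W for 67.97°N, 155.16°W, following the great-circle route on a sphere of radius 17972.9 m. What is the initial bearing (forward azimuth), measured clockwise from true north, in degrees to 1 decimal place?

353.8°

Δλ = -15.500° = -0.2705 rad.
y = sin Δλ · cos φ₂ = (-0.2672)(0.3751) = -0.1002
x = cos φ₁ sin φ₂ − sin φ₁ cos φ₂ cos Δλ = (0.7395)(0.9270) − (-0.6731)(0.3751)(0.9636) = 0.9288
θ = atan2(y, x) = -6.16°; adding 360° gives 353.8°.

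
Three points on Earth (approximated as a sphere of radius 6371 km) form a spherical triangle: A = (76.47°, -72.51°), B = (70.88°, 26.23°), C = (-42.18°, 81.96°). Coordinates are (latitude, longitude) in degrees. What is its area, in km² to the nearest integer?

9904549 km²

Side lengths (central angles): a = 2.0918, b = 2.5137, c = 0.4348 rad; semiperimeter s = 2.5201.
By l'Huilier's theorem, tan(E/4) = √[tan(s/2) tan((s−a)/2) tan((s−b)/2) tan((s−c)/2)], giving spherical excess E = 0.2440 rad.
Area = E·R² = 0.2440 × (6371)² ≈ 9904549 km².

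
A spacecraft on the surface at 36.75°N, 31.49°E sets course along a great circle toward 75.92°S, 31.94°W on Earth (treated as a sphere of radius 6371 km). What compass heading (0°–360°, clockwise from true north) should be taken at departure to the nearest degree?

Δλ = -63.430° = -1.1071 rad.
y = sin Δλ · cos φ₂ = (-0.8944)(0.2433) = -0.2176
x = cos φ₁ sin φ₂ − sin φ₁ cos φ₂ cos Δλ = (0.8013)(-0.9700) − (0.5983)(0.2433)(0.4473) = -0.8423
θ = atan2(y, x) = -165.52°; adding 360° gives 194°.

194°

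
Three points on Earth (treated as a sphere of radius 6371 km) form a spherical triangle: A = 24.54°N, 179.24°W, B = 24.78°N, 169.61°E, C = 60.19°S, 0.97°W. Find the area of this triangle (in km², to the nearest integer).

22269448 km²

Side lengths (central angles): a = 2.5131, b = 2.5190, c = 0.1769 rad; semiperimeter s = 2.6045.
By l'Huilier's theorem, tan(E/4) = √[tan(s/2) tan((s−a)/2) tan((s−b)/2) tan((s−c)/2)], giving spherical excess E = 0.5486 rad.
Area = E·R² = 0.5486 × (6371)² ≈ 22269448 km².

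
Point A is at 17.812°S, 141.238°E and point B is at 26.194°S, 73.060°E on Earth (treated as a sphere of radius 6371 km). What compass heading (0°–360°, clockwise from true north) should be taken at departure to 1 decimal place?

249.1°

Δλ = -68.178° = -1.1899 rad.
y = sin Δλ · cos φ₂ = (-0.9283)(0.8973) = -0.8330
x = cos φ₁ sin φ₂ − sin φ₁ cos φ₂ cos Δλ = (0.9521)(-0.4414) − (-0.3059)(0.8973)(0.3717) = -0.3182
θ = atan2(y, x) = -110.91°; adding 360° gives 249.1°.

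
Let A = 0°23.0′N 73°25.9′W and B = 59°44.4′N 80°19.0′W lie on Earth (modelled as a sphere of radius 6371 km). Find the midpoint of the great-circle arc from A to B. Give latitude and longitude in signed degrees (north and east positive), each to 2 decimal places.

The central angle between A and B is δ = 1.0402 rad.
With f = 0.5, the slerp weights are sin((1−f)δ)/sin δ = 0.5762 and sin(fδ)/sin δ = 0.5762.
Weighted sum of the unit vectors: (0.5762)·(0.2852,-0.9585,0.0067) + (0.5762)·(0.0848,-0.4967,0.8637) = (0.2131, -0.8385, 0.5015).
Converting back: φ = atan2(z, √(x²+y²)) = 30.10°, λ = atan2(y, x) = -75.74°.

30.10°, -75.74°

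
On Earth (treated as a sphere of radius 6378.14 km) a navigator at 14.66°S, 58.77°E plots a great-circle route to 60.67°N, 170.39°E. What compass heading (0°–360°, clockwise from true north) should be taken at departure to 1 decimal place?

Δλ = 111.620° = 1.9481 rad.
y = sin Δλ · cos φ₂ = (0.9296)(0.4898) = 0.4554
x = cos φ₁ sin φ₂ − sin φ₁ cos φ₂ cos Δλ = (0.9674)(0.8718) − (-0.2531)(0.4898)(-0.3684) = 0.7978
θ = atan2(y, x) = 29.72°, so the bearing is 29.7°.

29.7°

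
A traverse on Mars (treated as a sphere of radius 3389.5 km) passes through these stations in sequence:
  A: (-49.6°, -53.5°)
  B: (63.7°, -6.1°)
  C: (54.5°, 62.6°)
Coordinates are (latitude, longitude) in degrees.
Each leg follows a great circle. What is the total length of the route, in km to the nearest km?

Leg A→B: central angle 2.0810 rad, distance 7053.5 km.
Leg B→C: central angle 0.6036 rad, distance 2045.9 km.
Total: 7053.5 + 2045.9 ≈ 9099 km.

9099 km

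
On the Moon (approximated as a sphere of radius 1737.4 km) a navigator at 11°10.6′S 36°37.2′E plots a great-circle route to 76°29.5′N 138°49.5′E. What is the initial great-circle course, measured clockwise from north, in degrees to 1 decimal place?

13.6°

With φ₁ = -0.1951, φ₂ = 1.3350, Δλ = 1.7838 rad, the forward-azimuth formula gives
θ = atan2( sin Δλ cos φ₂ , cos φ₁ sin φ₂ − sin φ₁ cos φ₂ cos Δλ ) = atan2(0.2283, 0.9443) = 13.59°.
So the initial bearing is 13.6°.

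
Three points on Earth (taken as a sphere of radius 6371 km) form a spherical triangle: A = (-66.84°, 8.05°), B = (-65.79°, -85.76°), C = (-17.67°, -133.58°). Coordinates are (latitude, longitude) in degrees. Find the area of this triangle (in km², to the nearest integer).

3549006 km²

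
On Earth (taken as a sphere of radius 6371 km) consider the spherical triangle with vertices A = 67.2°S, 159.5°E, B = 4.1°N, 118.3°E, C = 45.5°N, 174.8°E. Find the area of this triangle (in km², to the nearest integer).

Side lengths (central angles): a = 1.1187, b = 1.9774, c = 1.3439 rad; semiperimeter s = 2.2200.
By l'Huilier's theorem, tan(E/4) = √[tan(s/2) tan((s−a)/2) tan((s−b)/2) tan((s−c)/2)], giving spherical excess E = 1.0390 rad.
Area = E·R² = 1.0390 × (6371)² ≈ 42171849 km².

42171849 km²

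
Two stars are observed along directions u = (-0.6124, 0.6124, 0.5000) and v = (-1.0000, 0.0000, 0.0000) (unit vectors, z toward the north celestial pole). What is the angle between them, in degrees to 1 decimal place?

52.2°

u·v = 0.6124; |u| = 1.0000, |v| = 1.0000.
cos θ = (u·v)/(|u||v|) = 0.6124, so θ = 52.2°.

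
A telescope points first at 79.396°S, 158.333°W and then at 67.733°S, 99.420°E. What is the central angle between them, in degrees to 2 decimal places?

Let φ₁ = -1.3857 rad, φ₂ = -1.1822 rad, and Δλ = -1.7845 rad.
cos c = sin φ₁ sin φ₂ + cos φ₁ cos φ₂ cos Δλ = (-0.9829)(-0.9254) + (0.1840)(0.3789)(-0.2121) = 0.89483,
so c = arccos(0.89483) = 0.46274 rad.
So the angular separation is 26.51°.

26.51°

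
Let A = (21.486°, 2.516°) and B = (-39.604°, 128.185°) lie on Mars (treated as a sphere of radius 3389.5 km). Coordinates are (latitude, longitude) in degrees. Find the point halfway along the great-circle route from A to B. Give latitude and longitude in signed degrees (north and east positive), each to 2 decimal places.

Central angle δ = 2.2804 rad. Interpolating on the sphere with fraction f = 0.5:
P = [sin((1−f)δ)·A + sin(fδ)·B] / sin δ = 1.1979·A + 1.1979·B in Cartesian coordinates,
giving P = (0.5430, 0.7744, -0.3249), i.e. latitude -18.96°, longitude 54.96°.

-18.96°, 54.96°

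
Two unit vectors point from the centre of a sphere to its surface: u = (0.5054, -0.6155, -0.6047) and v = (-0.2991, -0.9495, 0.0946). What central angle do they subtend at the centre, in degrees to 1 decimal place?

u·v = 0.3760; |u| = 1.0000, |v| = 1.0000.
cos θ = (u·v)/(|u||v|) = 0.3761, so θ = 67.9°.

67.9°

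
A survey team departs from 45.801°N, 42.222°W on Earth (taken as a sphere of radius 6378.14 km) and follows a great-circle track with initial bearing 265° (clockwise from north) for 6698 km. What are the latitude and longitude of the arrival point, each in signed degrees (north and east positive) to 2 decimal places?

17.69°, -107.33°

Angular distance δ = d/R = 6698/6378.14 = 1.05015 rad; initial bearing θ = 4.6251 rad.
sin φ₂ = sin φ₁ cos δ + cos φ₁ sin δ cos θ = (0.7169)(0.4974) + (0.6972)(0.8675)(-0.0872) = 0.3039, so φ₂ = 17.69°.
Δλ = atan2(sin θ sin δ cos φ₁, cos δ − sin φ₁ sin φ₂) = atan2(-0.6025, 0.2796) = -65.108°.
λ₂ = -42.222° − 65.108° = -107.33°.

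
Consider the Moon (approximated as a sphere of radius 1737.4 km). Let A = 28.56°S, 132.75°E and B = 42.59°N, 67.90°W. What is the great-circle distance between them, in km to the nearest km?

4798 km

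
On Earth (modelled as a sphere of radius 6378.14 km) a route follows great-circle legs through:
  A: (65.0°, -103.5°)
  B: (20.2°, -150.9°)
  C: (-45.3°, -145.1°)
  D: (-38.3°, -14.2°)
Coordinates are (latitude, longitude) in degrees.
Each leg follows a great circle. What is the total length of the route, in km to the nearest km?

Leg A→B: central angle 0.9503 rad, distance 6061.4 km.
Leg B→C: central angle 1.1469 rad, distance 7315.1 km.
Leg C→D: central angle 1.4916 rad, distance 9513.6 km.
Total: 6061.4 + 7315.1 + 9513.6 ≈ 22890 km.

22890 km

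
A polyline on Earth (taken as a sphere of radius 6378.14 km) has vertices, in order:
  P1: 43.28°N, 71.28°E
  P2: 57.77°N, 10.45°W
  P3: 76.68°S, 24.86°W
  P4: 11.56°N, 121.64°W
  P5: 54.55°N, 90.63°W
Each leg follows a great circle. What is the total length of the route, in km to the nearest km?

Leg P1→P2: central angle 0.8818 rad, distance 5624.1 km.
Leg P2→P3: central angle 2.3520 rad, distance 15001.5 km.
Leg P3→P4: central angle 1.7943 rad, distance 11444.3 km.
Leg P4→P5: central angle 0.8629 rad, distance 5503.5 km.
Total: 5624.1 + 15001.5 + 11444.3 + 5503.5 ≈ 37574 km.

37574 km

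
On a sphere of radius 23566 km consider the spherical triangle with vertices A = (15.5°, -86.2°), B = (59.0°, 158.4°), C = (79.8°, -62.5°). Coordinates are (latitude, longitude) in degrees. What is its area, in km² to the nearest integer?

Side lengths (central angles): a = 0.6846, b = 1.1382, c = 1.5546 rad; semiperimeter s = 1.6887.
By l'Huilier's theorem, tan(E/4) = √[tan(s/2) tan((s−a)/2) tan((s−b)/2) tan((s−c)/2)], giving spherical excess E = 0.4312 rad.
Area = E·R² = 0.4312 × (23566)² ≈ 239494672 km².

239494672 km²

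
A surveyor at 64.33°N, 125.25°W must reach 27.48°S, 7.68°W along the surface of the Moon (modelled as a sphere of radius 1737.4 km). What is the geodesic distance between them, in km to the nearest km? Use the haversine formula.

3834 km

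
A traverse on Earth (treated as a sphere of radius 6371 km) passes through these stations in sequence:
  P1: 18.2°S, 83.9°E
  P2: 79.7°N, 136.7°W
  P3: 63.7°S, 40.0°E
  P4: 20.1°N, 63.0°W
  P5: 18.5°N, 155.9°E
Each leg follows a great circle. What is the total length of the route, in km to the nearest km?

Leg P1→P2: central angle 2.0222 rad, distance 12883.7 km.
Leg P2→P3: central angle 2.8619 rad, distance 18232.9 km.
Leg P3→P4: central angle 1.9842 rad, distance 12641.0 km.
Leg P4→P5: central angle 2.1945 rad, distance 13981.0 km.
Total: 12883.7 + 18232.9 + 12641.0 + 13981.0 ≈ 57739 km.

57739 km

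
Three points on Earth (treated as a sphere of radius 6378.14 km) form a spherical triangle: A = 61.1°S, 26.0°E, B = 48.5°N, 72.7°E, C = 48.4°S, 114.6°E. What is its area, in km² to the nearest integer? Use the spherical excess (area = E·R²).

Side lengths (central angles): a = 1.8056, b = 0.8466, c = 2.0220 rad; semiperimeter s = 2.3371.
By l'Huilier's theorem, tan(E/4) = √[tan(s/2) tan((s−a)/2) tan((s−b)/2) tan((s−c)/2)], giving spherical excess E = 1.1887 rad.
Area = E·R² = 1.1887 × (6378.14)² ≈ 48358857 km².

48358857 km²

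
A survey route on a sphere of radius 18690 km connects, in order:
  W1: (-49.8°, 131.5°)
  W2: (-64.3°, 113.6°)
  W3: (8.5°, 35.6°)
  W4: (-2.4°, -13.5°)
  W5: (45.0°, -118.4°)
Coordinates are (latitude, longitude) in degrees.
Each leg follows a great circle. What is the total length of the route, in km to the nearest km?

85530 km

Leg W1→W2: central angle 0.3025 rad, distance 5653.5 km.
Leg W2→W3: central angle 1.6148 rad, distance 30181.1 km.
Leg W3→W4: central angle 0.8753 rad, distance 16358.8 km.
Leg W4→W5: central angle 1.7837 rad, distance 33336.8 km.
Total: 5653.5 + 30181.1 + 16358.8 + 33336.8 ≈ 85530 km.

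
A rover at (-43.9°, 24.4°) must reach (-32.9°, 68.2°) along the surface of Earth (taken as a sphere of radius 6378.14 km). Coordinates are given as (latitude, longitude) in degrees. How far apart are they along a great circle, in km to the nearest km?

3961 km

In radians: φ₁ = -0.7662, φ₂ = -0.5742, Δλ = 43.800° = 0.7645 rad.
cos c = sin φ₁ sin φ₂ + cos φ₁ cos φ₂ cos Δλ = (-0.6934)(-0.5432) + (0.7206)(0.8396)(0.7218) = 0.81330,
so c = arccos(0.81330) = 0.62100 rad.
Distance = R·c = 6378.14 × 0.6210 ≈ 3961 km.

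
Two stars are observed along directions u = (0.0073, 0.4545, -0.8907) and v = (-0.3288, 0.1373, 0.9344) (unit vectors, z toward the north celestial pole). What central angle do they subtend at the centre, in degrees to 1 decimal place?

u·v = -0.7723; |u| = 1.0000, |v| = 1.0000.
cos θ = (u·v)/(|u||v|) = -0.7723, so θ = 140.6°.

140.6°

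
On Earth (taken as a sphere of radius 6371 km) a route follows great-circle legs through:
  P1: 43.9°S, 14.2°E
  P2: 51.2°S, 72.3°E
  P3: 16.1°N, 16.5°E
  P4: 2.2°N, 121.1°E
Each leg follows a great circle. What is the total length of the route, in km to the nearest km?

Leg P1→P2: central angle 0.6778 rad, distance 4318.0 km.
Leg P2→P3: central angle 1.4482 rad, distance 9226.6 km.
Leg P3→P4: central angle 1.8043 rad, distance 11495.0 km.
Total: 4318.0 + 9226.6 + 11495.0 ≈ 25040 km.

25040 km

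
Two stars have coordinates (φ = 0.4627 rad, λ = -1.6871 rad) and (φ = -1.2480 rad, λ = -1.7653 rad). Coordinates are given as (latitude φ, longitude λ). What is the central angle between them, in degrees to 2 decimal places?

98.07°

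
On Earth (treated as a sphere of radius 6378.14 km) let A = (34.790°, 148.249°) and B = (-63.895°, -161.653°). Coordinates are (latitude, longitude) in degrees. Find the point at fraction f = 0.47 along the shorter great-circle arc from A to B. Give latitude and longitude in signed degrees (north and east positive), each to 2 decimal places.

Central angle δ = 1.8552 rad. Interpolating on the sphere with fraction f = 0.47:
P = [sin((1−f)δ)·A + sin(fδ)·B] / sin δ = 0.8671·A + 0.7976·B in Cartesian coordinates,
giving P = (-0.9387, 0.2643, -0.2215), i.e. latitude -12.80°, longitude 164.28°.

-12.80°, 164.28°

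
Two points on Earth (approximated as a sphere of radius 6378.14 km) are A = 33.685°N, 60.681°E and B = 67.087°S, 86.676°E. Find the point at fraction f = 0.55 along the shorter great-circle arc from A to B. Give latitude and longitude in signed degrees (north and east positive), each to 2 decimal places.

Central angle δ = 1.7923 rad. Interpolating on the sphere with fraction f = 0.55:
P = [sin((1−f)δ)·A + sin(fδ)·B] / sin δ = 0.7400·A + 0.8546·B in Cartesian coordinates,
giving P = (0.3208, 0.8690, -0.3767), i.e. latitude -22.13°, longitude 69.74°.

-22.13°, 69.74°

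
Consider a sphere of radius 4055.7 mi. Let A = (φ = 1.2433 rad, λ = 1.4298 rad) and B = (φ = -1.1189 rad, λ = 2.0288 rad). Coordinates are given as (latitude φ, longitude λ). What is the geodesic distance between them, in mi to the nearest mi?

Let φ₁ = 1.2433 rad, φ₂ = -1.1189 rad, and Δλ = 0.5990 rad.
cos c = sin φ₁ sin φ₂ + cos φ₁ cos φ₂ cos Δλ = (0.9469)(-0.8996) + (0.3217)(0.4367)(0.8259) = -0.73580,
so c = arccos(-0.73580) = 2.39764 rad.
Distance = R·c = 4055.7 × 2.3976 ≈ 9724 mi.

9724 mi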